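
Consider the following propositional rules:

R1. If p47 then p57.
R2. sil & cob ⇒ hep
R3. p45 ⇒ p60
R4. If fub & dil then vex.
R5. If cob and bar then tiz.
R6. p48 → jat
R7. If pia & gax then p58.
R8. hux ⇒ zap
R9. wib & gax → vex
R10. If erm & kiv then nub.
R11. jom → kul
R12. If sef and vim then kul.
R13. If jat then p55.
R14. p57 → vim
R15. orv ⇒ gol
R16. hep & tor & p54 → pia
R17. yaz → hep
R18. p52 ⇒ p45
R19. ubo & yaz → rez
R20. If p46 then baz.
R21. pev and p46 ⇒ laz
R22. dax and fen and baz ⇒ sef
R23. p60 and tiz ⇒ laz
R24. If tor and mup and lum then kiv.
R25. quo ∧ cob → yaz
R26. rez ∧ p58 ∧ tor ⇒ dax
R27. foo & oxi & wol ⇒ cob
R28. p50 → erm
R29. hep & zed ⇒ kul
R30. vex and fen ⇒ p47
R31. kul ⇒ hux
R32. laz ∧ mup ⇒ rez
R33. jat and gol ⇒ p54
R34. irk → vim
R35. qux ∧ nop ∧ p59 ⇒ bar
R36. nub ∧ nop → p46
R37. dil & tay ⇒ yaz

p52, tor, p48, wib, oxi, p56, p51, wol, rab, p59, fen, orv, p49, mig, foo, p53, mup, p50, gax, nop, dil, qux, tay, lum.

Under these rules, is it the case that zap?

Yes

jat  (by R6: p48)
vex  (by R9: wib, gax)
gol  (by R15: orv)
p45  (by R18: p52)
kiv  (by R24: tor, mup, lum)
cob  (by R27: foo, oxi, wol)
erm  (by R28: p50)
p47  (by R30: vex, fen)
p54  (by R33: jat, gol)
bar  (by R35: qux, nop, p59)
yaz  (by R37: dil, tay)
p57  (by R1: p47)
p60  (by R3: p45)
tiz  (by R5: cob, bar)
nub  (by R10: erm, kiv)
vim  (by R14: p57)
hep  (by R17: yaz)
laz  (by R23: p60, tiz)
rez  (by R32: laz, mup)
p46  (by R36: nub, nop)
pia  (by R16: hep, tor, p54)
baz  (by R20: p46)
p58  (by R7: pia, gax)
dax  (by R26: rez, p58, tor)
sef  (by R22: dax, fen, baz)
kul  (by R12: sef, vim)
hux  (by R31: kul)
zap  (by R8: hux)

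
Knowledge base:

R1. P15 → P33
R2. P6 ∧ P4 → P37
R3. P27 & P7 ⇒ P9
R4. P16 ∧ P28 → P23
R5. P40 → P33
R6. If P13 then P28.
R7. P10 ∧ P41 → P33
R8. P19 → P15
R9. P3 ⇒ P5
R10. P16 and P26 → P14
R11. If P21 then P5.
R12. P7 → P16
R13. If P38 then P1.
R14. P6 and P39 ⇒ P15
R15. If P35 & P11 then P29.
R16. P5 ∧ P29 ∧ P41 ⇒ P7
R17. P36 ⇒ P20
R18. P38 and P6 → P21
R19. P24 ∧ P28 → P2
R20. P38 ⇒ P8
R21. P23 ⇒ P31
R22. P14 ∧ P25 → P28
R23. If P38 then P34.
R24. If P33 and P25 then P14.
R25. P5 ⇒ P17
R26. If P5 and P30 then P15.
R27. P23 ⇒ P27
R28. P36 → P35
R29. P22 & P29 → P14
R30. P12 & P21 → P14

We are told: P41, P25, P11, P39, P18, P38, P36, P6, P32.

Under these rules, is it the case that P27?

P15  (by R14: P6, P39)
P21  (by R18: P38, P6)
P35  (by R28: P36)
P33  (by R1: P15)
P5  (by R11: P21)
P29  (by R15: P35, P11)
P7  (by R16: P5, P29, P41)
P14  (by R24: P33, P25)
P16  (by R12: P7)
P28  (by R22: P14, P25)
P23  (by R4: P16, P28)
P27  (by R27: P23)

Yes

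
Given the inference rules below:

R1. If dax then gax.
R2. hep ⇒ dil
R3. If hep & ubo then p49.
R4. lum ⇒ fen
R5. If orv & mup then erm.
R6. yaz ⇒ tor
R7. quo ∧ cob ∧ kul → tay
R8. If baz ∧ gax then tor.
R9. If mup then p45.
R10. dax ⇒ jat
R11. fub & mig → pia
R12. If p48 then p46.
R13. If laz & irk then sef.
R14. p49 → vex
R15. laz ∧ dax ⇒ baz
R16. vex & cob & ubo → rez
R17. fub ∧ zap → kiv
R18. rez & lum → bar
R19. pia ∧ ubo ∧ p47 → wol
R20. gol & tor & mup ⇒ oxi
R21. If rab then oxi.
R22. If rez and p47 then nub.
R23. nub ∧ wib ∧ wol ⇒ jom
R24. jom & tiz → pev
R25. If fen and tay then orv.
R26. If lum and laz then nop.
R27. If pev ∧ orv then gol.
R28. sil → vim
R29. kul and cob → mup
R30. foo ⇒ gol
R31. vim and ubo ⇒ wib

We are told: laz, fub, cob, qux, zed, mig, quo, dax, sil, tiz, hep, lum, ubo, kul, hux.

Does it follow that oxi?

Forward chaining from the given facts derives: gax, dil, p49, fen, tay, jat, pia, vex, baz, rez, bar, orv, nop, vim, mup, wib, erm, tor, p45.
Rules concluding oxi: R20 needs gol; R21 needs rab — none of these are established.

No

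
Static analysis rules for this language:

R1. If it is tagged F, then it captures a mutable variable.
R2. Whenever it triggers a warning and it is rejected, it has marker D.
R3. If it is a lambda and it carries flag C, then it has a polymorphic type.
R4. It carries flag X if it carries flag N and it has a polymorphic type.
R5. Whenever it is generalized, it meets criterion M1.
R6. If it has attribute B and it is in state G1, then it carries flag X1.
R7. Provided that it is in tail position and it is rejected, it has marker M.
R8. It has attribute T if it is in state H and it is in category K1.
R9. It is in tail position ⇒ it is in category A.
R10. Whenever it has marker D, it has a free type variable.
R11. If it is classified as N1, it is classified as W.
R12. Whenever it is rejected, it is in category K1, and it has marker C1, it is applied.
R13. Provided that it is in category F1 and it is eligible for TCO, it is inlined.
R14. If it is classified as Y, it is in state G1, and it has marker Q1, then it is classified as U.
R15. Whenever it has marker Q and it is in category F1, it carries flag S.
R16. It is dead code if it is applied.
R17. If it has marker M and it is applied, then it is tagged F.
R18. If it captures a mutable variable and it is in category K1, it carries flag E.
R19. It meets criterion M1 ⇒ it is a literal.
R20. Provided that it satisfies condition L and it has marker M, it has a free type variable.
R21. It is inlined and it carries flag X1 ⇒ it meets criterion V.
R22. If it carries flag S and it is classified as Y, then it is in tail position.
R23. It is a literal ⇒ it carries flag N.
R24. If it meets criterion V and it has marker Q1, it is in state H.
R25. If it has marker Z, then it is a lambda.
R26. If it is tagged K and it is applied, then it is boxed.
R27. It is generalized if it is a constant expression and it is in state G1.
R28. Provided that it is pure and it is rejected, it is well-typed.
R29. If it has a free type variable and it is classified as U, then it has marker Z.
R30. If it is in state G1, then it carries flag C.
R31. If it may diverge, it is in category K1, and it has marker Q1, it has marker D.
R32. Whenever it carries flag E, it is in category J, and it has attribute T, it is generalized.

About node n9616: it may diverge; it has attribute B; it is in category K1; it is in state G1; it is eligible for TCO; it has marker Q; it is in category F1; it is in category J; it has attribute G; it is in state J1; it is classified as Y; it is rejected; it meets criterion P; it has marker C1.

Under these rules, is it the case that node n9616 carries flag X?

No

Forward chaining from the given facts derives: carries flag X1, is applied, is inlined, carries flag S, is dead code, meets criterion V, is in tail position, carries flag C, has marker M, is in category A, is tagged F, captures a mutable variable, carries flag E.
The only rule concluding "it carries flag X" is R4, which needs "it carries flag N"; that is never established.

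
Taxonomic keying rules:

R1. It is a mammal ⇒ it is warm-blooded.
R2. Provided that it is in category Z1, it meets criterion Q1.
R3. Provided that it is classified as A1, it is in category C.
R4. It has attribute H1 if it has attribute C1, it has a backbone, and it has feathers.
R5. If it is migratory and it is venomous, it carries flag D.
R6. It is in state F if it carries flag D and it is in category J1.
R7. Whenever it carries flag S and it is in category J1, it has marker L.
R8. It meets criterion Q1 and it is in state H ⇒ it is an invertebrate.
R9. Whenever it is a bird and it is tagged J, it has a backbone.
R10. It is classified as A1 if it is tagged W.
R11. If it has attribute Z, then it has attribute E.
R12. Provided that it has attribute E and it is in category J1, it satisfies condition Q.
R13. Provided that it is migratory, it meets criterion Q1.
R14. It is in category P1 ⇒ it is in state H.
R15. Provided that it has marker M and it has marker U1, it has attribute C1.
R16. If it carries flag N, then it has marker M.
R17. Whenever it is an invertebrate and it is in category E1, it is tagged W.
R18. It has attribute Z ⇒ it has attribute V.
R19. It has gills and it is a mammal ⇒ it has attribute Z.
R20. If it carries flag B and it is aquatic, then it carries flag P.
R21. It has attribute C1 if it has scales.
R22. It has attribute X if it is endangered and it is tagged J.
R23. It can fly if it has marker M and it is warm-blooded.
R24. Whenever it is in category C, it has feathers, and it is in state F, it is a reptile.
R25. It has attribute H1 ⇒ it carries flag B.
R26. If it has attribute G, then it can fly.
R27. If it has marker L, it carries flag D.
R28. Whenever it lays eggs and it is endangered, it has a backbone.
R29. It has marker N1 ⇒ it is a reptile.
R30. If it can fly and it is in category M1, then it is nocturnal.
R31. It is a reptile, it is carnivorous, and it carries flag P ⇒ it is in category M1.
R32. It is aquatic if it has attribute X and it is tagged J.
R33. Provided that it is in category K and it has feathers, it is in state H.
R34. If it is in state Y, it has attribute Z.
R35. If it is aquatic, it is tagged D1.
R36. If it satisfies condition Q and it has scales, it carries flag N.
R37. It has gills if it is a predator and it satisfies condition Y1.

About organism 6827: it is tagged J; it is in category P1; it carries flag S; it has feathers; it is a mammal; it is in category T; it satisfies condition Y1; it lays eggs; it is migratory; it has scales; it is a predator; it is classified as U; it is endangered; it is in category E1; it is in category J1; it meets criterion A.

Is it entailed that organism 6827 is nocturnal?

No

Forward chaining from the given facts derives: is warm-blooded, has marker L, meets criterion Q1, is in state H, has attribute C1, has attribute X, carries flag D, has a backbone, is aquatic, is tagged D1, has gills, has attribute H1, is in state F, is an invertebrate, is tagged W, has attribute Z, carries flag B, is classified as A1, has attribute E, satisfies condition Q, has attribute V, carries flag P, carries flag N, is in category C, has marker M, can fly, is a reptile.
The only rule concluding "it is nocturnal" is R30, which needs "it is in category M1"; that is never established.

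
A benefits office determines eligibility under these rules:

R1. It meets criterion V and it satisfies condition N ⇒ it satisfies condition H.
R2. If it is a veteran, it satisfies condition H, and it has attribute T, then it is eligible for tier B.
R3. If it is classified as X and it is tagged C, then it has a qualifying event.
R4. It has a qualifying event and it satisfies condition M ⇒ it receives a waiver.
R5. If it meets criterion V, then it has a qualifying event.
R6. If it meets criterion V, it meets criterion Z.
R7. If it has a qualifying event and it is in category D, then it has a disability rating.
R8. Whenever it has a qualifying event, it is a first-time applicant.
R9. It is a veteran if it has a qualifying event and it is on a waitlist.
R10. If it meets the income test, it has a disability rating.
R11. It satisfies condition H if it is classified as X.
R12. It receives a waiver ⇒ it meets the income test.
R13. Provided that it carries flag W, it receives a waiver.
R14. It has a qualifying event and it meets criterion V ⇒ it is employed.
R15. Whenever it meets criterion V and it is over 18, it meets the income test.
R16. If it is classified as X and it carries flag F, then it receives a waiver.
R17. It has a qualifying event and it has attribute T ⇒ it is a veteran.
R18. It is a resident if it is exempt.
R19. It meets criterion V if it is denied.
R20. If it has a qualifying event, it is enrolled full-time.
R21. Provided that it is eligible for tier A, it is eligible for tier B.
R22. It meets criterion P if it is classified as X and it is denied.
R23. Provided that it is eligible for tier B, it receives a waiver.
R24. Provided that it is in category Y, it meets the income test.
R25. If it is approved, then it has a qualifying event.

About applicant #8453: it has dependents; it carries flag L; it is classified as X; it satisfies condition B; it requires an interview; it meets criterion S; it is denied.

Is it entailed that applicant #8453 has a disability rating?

Forward chaining from the given facts derives: satisfies condition H, meets criterion V, meets criterion P, has a qualifying event, meets criterion Z, is a first-time applicant, is employed, is enrolled full-time.
Rules concluding "it has a disability rating": R7 needs "it is in category D"; R10 needs "it meets the income test" — none of these are established.

No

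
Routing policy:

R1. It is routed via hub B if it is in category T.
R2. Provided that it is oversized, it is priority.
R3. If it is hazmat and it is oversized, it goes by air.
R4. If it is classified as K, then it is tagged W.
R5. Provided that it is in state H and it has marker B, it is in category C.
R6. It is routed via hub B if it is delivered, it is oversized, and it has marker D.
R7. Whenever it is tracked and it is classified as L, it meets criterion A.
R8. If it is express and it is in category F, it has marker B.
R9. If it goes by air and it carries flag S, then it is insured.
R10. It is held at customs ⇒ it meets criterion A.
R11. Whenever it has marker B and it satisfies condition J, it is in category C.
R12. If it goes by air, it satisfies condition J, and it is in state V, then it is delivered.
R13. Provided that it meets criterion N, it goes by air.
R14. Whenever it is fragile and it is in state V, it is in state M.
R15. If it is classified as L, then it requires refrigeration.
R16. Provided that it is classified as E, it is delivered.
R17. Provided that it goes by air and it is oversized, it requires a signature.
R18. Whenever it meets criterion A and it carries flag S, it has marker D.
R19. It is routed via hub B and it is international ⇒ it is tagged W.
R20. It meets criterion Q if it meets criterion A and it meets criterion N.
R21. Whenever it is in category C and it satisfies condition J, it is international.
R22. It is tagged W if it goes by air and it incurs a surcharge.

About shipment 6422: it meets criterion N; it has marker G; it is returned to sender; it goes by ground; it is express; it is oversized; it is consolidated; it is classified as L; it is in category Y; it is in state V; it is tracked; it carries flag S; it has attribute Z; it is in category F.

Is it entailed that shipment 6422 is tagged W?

Forward chaining from the given facts derives: is priority, meets criterion A, has marker B, goes by air, requires refrigeration, requires a signature, has marker D, meets criterion Q, is insured.
Rules concluding "it is tagged W": R4 needs "it is classified as K"; R19 needs "it is routed via hub B"; R22 needs "it incurs a surcharge" — none of these are established.

No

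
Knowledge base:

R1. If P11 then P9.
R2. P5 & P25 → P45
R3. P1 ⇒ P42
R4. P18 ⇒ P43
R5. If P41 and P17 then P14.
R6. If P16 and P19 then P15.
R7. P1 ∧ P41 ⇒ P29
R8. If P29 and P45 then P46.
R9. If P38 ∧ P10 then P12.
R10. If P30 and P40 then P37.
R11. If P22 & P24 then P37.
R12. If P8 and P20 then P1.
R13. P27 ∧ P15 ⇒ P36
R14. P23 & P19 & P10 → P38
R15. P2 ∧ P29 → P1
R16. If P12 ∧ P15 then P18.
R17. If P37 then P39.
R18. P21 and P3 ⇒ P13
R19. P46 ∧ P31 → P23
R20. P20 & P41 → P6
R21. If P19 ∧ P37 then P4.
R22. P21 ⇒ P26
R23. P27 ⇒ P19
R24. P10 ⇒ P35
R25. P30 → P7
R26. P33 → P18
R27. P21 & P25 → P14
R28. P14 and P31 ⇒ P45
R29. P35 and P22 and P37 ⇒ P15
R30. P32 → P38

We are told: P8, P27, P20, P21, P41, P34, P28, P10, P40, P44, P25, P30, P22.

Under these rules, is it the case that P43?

Forward chaining from the given facts derives: P37, P1, P39, P6, P26, P19, P35, P7, P14, P15, P42, P29, P36, P4.
The only rule concluding P43 is R4, which needs P18; that is never established.

No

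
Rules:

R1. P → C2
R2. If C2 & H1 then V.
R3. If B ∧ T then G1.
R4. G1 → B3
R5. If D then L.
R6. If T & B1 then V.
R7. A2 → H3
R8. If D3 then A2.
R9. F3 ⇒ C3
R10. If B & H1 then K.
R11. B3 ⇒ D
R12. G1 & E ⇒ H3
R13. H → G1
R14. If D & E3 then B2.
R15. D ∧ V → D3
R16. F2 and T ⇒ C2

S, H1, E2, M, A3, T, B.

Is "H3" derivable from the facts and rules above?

Forward chaining from the given facts derives: G1, B3, K, D, L.
Rules concluding H3: R7 needs A2; R12 needs E — none of these are established.

No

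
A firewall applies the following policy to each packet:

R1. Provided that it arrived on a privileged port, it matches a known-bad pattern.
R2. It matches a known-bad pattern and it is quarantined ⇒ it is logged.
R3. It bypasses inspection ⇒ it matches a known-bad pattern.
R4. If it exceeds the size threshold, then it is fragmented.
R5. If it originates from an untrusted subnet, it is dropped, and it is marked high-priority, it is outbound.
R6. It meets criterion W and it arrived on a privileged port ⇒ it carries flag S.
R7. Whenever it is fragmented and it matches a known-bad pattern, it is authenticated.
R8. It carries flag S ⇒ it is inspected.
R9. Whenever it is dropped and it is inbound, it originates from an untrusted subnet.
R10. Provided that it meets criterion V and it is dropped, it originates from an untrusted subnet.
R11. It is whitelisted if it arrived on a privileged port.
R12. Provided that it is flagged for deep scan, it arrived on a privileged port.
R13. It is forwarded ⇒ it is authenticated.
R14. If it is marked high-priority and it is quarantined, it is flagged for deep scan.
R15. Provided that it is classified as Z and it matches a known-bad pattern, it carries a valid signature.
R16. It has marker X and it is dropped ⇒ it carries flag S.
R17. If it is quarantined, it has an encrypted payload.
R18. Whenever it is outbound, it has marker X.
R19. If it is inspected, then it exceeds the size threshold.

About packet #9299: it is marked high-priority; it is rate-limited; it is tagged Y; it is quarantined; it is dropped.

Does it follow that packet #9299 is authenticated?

Forward chaining from the given facts derives: is flagged for deep scan, has an encrypted payload, arrived on a privileged port, matches a known-bad pattern, is logged, is whitelisted.
Rules concluding "it is authenticated": R7 needs "it is fragmented"; R13 needs "it is forwarded" — none of these are established.

No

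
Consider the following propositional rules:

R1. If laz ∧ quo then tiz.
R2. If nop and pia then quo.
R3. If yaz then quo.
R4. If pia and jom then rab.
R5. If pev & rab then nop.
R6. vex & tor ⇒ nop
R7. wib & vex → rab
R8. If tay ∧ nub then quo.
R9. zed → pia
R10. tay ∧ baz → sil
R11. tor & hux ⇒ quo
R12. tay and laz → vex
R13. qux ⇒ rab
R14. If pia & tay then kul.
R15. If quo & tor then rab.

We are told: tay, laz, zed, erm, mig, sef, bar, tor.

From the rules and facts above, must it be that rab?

pia  (by R9: zed)
vex  (by R12: tay, laz)
nop  (by R6: vex, tor)
quo  (by R2: nop, pia)
rab  (by R15: quo, tor)

Yes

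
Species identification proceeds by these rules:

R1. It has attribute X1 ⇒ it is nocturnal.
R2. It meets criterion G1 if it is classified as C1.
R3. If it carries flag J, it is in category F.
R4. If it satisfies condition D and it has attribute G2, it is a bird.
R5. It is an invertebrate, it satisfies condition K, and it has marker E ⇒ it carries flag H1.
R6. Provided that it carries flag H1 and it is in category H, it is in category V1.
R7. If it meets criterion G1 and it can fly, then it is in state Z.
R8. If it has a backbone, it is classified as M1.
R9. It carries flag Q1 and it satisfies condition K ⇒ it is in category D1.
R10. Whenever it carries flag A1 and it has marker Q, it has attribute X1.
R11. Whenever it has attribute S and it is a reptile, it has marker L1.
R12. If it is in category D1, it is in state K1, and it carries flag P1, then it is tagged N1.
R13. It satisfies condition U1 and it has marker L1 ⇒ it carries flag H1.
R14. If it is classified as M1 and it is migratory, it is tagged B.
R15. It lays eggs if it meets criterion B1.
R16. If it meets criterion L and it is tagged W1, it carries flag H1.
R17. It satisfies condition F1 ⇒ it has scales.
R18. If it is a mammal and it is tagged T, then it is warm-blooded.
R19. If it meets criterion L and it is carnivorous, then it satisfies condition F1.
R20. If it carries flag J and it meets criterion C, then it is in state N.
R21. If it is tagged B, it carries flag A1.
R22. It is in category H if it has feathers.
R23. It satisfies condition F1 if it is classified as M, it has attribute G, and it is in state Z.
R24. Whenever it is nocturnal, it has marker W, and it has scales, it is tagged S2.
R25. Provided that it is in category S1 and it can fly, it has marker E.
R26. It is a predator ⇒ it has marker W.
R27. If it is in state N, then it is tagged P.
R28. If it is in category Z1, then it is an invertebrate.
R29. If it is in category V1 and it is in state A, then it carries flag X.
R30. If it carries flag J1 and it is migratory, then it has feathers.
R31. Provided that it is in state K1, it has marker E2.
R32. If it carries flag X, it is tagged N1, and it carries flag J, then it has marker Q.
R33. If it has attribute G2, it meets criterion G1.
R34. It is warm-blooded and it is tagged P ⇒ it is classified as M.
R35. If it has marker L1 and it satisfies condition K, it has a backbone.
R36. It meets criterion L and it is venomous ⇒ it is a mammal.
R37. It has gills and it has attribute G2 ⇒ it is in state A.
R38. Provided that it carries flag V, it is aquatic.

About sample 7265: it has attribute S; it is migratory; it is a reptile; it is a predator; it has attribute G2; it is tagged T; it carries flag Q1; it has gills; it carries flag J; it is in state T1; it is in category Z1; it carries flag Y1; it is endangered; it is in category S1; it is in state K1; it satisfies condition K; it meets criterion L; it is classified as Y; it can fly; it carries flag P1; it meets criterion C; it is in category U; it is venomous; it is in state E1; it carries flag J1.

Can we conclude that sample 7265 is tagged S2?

No

Forward chaining from the given facts derives: is in category F, is in category D1, has marker L1, is tagged N1, is in state N, has marker E, has marker W, is tagged P, is an invertebrate, has feathers, has marker E2, meets criterion G1, has a backbone, is a mammal, is in state A, carries flag H1, is in state Z, is classified as M1, is tagged B, is warm-blooded, carries flag A1, is in category H, is classified as M, is in category V1, carries flag X, has marker Q, has attribute X1, is nocturnal.
The only rule concluding "it is tagged S2" is R24, which needs "it has scales"; that is never established.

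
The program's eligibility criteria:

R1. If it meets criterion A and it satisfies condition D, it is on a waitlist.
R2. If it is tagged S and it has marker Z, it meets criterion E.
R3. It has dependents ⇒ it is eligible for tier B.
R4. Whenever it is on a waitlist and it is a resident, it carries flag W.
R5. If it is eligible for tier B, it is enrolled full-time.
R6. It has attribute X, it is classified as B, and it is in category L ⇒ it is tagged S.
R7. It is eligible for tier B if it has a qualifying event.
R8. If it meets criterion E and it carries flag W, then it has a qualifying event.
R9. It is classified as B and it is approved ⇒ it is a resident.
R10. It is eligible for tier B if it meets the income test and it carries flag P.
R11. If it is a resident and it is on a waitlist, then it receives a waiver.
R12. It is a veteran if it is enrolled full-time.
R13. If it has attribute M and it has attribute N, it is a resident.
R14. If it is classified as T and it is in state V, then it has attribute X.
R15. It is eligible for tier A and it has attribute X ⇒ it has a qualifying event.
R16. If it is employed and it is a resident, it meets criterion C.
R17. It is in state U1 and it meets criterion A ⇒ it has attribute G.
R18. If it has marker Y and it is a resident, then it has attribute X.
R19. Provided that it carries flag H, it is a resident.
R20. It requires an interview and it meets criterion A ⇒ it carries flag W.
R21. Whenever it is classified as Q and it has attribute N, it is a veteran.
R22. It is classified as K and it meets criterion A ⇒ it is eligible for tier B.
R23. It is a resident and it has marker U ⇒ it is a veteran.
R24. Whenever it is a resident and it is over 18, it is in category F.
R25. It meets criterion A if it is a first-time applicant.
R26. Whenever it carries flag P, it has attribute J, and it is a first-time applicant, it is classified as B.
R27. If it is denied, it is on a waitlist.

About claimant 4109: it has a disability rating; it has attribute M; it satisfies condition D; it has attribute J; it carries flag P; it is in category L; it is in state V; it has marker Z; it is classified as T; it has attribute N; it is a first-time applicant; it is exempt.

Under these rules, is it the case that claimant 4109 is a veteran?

Yes

By R13 (it has attribute M, it has attribute N): it is a resident.
By R14 (it is classified as T, it is in state V): it has attribute X.
By R25 (it is a first-time applicant): it meets criterion A.
By R26 (it carries flag P, it has attribute J, it is a first-time applicant): it is classified as B.
By R1 (it meets criterion A, it satisfies condition D): it is on a waitlist.
By R4 (it is on a waitlist, it is a resident): it carries flag W.
By R6 (it has attribute X, it is classified as B, it is in category L): it is tagged S.
By R2 (it is tagged S, it has marker Z): it meets criterion E.
By R8 (it meets criterion E, it carries flag W): it has a qualifying event.
By R7 (it has a qualifying event): it is eligible for tier B.
By R5 (it is eligible for tier B): it is enrolled full-time.
By R12 (it is enrolled full-time): it is a veteran.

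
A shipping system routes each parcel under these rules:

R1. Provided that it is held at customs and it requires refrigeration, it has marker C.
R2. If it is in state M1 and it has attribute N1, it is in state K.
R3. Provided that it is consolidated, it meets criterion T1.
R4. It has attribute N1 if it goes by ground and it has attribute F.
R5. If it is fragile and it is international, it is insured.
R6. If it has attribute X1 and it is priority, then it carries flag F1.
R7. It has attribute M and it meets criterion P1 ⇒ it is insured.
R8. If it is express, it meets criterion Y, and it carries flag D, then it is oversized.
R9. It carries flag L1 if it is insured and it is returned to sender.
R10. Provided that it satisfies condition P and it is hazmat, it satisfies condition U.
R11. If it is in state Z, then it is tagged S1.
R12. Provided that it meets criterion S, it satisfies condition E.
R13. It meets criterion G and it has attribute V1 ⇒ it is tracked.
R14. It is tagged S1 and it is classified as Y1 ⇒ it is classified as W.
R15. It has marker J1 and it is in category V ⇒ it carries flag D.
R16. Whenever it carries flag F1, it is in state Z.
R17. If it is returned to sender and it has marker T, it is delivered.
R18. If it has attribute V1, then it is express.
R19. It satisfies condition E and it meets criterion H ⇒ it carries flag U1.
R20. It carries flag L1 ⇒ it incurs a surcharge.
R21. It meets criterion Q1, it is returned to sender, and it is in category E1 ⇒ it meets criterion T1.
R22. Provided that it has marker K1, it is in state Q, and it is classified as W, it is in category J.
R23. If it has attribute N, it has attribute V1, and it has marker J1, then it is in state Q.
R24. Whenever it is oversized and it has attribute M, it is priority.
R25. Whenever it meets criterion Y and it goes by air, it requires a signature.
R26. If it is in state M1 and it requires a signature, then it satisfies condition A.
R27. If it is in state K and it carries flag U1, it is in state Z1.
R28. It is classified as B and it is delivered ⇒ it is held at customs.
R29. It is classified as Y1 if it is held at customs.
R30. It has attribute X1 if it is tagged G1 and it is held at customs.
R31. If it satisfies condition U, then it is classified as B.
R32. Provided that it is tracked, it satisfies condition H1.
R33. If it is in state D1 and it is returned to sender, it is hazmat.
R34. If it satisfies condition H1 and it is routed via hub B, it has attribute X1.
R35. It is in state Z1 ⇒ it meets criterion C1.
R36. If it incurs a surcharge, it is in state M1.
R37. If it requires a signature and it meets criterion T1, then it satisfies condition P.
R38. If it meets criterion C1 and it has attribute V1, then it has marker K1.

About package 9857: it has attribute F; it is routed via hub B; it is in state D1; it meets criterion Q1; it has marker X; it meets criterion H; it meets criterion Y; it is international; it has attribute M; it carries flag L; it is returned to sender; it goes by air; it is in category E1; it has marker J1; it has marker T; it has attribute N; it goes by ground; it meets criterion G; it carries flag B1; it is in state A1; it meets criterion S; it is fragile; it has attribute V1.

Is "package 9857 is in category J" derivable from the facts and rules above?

Forward chaining from the given facts derives: has attribute N1, is insured, carries flag L1, satisfies condition E, is tracked, is delivered, is express, carries flag U1, incurs a surcharge, meets criterion T1, is in state Q, requires a signature, satisfies condition H1, is hazmat, has attribute X1, is in state M1, satisfies condition P, is in state K, satisfies condition U, satisfies condition A, is in state Z1, is classified as B, meets criterion C1, has marker K1, is held at customs, is classified as Y1.
The only rule concluding "it is in category J" is R22, which needs "it is classified as W"; that is never established.

No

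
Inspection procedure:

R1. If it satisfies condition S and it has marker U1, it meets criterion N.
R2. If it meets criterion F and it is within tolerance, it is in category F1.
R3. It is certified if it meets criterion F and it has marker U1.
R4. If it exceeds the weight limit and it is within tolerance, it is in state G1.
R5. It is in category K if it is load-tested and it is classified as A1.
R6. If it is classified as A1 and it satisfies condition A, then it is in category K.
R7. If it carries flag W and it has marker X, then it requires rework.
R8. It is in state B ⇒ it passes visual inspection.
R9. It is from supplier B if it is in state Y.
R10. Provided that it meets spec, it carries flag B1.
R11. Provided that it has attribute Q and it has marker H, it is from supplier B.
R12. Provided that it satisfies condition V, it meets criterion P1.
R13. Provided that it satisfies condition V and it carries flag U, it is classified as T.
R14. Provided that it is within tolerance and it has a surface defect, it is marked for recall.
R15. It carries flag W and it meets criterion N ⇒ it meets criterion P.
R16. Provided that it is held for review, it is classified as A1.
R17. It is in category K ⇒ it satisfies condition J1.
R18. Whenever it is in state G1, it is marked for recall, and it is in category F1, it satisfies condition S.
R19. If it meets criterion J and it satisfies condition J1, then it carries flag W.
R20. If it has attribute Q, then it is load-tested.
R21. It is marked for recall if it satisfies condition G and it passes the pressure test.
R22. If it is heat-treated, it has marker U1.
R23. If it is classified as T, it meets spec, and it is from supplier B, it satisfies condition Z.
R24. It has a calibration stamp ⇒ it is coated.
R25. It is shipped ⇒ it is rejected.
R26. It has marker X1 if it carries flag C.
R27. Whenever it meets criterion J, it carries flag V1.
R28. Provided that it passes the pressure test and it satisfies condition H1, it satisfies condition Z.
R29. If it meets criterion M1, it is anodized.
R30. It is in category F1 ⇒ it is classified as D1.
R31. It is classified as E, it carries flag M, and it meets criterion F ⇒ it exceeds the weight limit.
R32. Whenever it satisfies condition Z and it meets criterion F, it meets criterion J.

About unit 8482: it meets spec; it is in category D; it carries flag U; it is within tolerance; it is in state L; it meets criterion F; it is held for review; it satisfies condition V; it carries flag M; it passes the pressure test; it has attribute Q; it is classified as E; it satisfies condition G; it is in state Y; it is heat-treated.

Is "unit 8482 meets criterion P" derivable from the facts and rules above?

Yes

By R2 (it meets criterion F, it is within tolerance): it is in category F1.
By R9 (it is in state Y): it is from supplier B.
By R13 (it satisfies condition V, it carries flag U): it is classified as T.
By R16 (it is held for review): it is classified as A1.
By R20 (it has attribute Q): it is load-tested.
By R21 (it satisfies condition G, it passes the pressure test): it is marked for recall.
By R22 (it is heat-treated): it has marker U1.
By R23 (it is classified as T, it meets spec, it is from supplier B): it satisfies condition Z.
By R31 (it is classified as E, it carries flag M, it meets criterion F): it exceeds the weight limit.
By R32 (it satisfies condition Z, it meets criterion F): it meets criterion J.
By R4 (it exceeds the weight limit, it is within tolerance): it is in state G1.
By R5 (it is load-tested, it is classified as A1): it is in category K.
By R17 (it is in category K): it satisfies condition J1.
By R18 (it is in state G1, it is marked for recall, it is in category F1): it satisfies condition S.
By R19 (it meets criterion J, it satisfies condition J1): it carries flag W.
By R1 (it satisfies condition S, it has marker U1): it meets criterion N.
By R15 (it carries flag W, it meets criterion N): it meets criterion P.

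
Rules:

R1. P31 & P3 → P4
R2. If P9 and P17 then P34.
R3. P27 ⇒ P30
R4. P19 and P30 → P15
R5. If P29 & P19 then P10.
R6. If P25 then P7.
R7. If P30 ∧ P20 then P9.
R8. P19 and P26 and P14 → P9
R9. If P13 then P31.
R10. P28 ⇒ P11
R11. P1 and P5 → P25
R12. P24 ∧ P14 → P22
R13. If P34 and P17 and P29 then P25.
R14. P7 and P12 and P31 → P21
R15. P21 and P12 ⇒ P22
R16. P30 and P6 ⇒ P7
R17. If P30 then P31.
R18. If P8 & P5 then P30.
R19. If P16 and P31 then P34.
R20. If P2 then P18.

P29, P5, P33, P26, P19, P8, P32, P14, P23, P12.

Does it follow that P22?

Forward chaining from the given facts derives: P10, P9, P30, P15, P31.
Rules concluding P22: R12 needs P24; R15 needs P21 — none of these are established.

No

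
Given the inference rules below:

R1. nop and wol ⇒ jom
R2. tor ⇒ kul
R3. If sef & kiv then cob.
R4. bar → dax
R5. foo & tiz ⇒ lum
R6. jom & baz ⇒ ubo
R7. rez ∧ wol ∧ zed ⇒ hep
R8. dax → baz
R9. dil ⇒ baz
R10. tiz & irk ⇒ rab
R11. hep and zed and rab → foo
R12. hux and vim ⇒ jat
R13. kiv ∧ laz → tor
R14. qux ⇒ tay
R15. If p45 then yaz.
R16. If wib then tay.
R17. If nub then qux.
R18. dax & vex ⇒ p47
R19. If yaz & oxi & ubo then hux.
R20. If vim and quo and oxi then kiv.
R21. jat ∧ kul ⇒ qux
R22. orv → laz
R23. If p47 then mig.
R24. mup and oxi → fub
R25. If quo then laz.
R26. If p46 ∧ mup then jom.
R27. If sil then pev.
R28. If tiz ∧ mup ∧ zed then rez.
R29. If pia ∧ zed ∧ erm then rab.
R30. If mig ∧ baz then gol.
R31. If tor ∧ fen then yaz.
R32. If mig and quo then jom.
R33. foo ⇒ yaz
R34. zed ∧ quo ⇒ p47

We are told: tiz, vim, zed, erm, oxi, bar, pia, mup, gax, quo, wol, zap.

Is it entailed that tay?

Yes

dax  (by R4: bar)
baz  (by R8: dax)
kiv  (by R20: vim, quo, oxi)
laz  (by R25: quo)
rez  (by R28: tiz, mup, zed)
rab  (by R29: pia, zed, erm)
p47  (by R34: zed, quo)
hep  (by R7: rez, wol, zed)
foo  (by R11: hep, zed, rab)
tor  (by R13: kiv, laz)
mig  (by R23: p47)
jom  (by R32: mig, quo)
yaz  (by R33: foo)
kul  (by R2: tor)
ubo  (by R6: jom, baz)
hux  (by R19: yaz, oxi, ubo)
jat  (by R12: hux, vim)
qux  (by R21: jat, kul)
tay  (by R14: qux)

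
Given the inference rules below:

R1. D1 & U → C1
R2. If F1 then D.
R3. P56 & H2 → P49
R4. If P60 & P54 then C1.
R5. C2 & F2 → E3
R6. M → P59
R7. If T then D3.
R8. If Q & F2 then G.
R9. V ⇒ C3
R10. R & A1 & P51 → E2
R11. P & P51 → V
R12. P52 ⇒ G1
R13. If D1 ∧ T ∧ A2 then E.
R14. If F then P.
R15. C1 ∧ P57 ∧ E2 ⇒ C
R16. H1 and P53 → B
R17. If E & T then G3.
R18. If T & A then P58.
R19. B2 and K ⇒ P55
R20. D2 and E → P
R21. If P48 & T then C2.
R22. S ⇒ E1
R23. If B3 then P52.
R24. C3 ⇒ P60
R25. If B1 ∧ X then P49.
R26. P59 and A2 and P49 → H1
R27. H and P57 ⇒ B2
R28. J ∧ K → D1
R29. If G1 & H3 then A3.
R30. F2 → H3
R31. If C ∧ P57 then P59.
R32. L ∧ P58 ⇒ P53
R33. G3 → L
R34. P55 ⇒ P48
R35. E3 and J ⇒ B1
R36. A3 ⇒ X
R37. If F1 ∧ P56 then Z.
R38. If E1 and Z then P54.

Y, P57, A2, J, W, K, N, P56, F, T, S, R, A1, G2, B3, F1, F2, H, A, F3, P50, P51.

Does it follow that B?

Yes

E2  (by R10: R, A1, P51)
P  (by R14: F)
P58  (by R18: T, A)
E1  (by R22: S)
P52  (by R23: B3)
B2  (by R27: H, P57)
D1  (by R28: J, K)
H3  (by R30: F2)
Z  (by R37: F1, P56)
P54  (by R38: E1, Z)
V  (by R11: P, P51)
G1  (by R12: P52)
E  (by R13: D1, T, A2)
G3  (by R17: E, T)
P55  (by R19: B2, K)
A3  (by R29: G1, H3)
L  (by R33: G3)
P48  (by R34: P55)
X  (by R36: A3)
C3  (by R9: V)
C2  (by R21: P48, T)
P60  (by R24: C3)
P53  (by R32: L, P58)
C1  (by R4: P60, P54)
E3  (by R5: C2, F2)
C  (by R15: C1, P57, E2)
P59  (by R31: C, P57)
B1  (by R35: E3, J)
P49  (by R25: B1, X)
H1  (by R26: P59, A2, P49)
B  (by R16: H1, P53)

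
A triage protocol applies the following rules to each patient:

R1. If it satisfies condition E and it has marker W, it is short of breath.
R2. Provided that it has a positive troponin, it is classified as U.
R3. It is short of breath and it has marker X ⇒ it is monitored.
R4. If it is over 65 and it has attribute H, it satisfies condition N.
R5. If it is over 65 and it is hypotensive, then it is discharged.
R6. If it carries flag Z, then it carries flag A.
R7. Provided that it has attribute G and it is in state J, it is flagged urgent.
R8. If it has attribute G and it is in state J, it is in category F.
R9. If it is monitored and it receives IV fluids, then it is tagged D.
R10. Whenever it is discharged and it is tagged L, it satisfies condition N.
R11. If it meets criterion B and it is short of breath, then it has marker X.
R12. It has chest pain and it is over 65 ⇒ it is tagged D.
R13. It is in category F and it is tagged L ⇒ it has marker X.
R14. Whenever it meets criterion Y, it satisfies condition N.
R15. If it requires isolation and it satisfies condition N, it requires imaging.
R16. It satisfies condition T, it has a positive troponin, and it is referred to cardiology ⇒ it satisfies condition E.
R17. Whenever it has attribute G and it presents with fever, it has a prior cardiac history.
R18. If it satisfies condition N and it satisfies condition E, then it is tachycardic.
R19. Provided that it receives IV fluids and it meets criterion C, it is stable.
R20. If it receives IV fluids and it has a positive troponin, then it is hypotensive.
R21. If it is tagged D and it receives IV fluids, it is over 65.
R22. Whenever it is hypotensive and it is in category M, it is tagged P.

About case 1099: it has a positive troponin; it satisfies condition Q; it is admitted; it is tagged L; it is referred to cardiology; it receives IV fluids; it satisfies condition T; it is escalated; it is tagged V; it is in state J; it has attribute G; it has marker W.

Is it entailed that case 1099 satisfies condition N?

Yes

By R8 (it has attribute G, it is in state J): it is in category F.
By R13 (it is in category F, it is tagged L): it has marker X.
By R16 (it satisfies condition T, it has a positive troponin, it is referred to cardiology): it satisfies condition E.
By R20 (it receives IV fluids, it has a positive troponin): it is hypotensive.
By R1 (it satisfies condition E, it has marker W): it is short of breath.
By R3 (it is short of breath, it has marker X): it is monitored.
By R9 (it is monitored, it receives IV fluids): it is tagged D.
By R21 (it is tagged D, it receives IV fluids): it is over 65.
By R5 (it is over 65, it is hypotensive): it is discharged.
By R10 (it is discharged, it is tagged L): it satisfies condition N.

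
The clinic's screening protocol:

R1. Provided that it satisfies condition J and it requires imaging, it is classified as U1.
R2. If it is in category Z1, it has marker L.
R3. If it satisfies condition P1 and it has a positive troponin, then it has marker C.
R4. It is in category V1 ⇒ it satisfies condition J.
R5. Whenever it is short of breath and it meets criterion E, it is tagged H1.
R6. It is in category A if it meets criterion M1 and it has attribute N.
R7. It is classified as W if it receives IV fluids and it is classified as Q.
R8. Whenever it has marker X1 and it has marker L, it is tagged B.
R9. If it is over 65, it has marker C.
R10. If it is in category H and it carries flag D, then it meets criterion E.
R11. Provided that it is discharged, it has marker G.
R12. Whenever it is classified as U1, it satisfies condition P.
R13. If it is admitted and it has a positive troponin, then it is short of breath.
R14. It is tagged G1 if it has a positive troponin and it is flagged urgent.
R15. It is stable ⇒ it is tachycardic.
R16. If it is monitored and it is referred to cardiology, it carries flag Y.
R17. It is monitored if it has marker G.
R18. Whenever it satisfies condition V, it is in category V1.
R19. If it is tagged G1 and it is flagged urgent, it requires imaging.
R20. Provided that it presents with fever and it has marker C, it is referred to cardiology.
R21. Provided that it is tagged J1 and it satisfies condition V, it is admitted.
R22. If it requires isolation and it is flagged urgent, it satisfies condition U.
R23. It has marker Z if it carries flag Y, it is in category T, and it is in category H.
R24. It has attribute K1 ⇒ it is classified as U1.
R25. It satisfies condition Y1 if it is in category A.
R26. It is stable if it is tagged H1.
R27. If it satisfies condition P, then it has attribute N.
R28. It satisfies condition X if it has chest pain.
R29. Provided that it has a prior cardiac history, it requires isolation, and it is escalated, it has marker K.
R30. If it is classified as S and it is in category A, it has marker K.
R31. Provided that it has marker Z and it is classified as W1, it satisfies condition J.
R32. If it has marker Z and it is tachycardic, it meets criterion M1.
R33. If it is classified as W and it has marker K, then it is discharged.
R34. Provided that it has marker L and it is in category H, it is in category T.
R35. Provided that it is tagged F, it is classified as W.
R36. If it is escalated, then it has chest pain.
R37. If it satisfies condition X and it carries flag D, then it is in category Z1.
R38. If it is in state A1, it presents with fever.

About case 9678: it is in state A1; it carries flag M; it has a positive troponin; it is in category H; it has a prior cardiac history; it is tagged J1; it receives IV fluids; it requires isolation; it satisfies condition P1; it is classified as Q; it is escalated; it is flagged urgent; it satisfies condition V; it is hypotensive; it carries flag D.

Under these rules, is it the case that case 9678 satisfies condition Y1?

By R3 (it satisfies condition P1, it has a positive troponin): it has marker C.
By R7 (it receives IV fluids, it is classified as Q): it is classified as W.
By R10 (it is in category H, it carries flag D): it meets criterion E.
By R14 (it has a positive troponin, it is flagged urgent): it is tagged G1.
By R18 (it satisfies condition V): it is in category V1.
By R19 (it is tagged G1, it is flagged urgent): it requires imaging.
By R21 (it is tagged J1, it satisfies condition V): it is admitted.
By R29 (it has a prior cardiac history, it requires isolation, it is escalated): it has marker K.
By R33 (it is classified as W, it has marker K): it is discharged.
By R36 (it is escalated): it has chest pain.
By R38 (it is in state A1): it presents with fever.
By R4 (it is in category V1): it satisfies condition J.
By R11 (it is discharged): it has marker G.
By R13 (it is admitted, it has a positive troponin): it is short of breath.
By R17 (it has marker G): it is monitored.
By R20 (it presents with fever, it has marker C): it is referred to cardiology.
By R28 (it has chest pain): it satisfies condition X.
By R37 (it satisfies condition X, it carries flag D): it is in category Z1.
By R1 (it satisfies condition J, it requires imaging): it is classified as U1.
By R2 (it is in category Z1): it has marker L.
By R5 (it is short of breath, it meets criterion E): it is tagged H1.
By R12 (it is classified as U1): it satisfies condition P.
By R16 (it is monitored, it is referred to cardiology): it carries flag Y.
By R26 (it is tagged H1): it is stable.
By R27 (it satisfies condition P): it has attribute N.
By R34 (it has marker L, it is in category H): it is in category T.
By R15 (it is stable): it is tachycardic.
By R23 (it carries flag Y, it is in category T, it is in category H): it has marker Z.
By R32 (it has marker Z, it is tachycardic): it meets criterion M1.
By R6 (it meets criterion M1, it has attribute N): it is in category A.
By R25 (it is in category A): it satisfies condition Y1.

Yes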